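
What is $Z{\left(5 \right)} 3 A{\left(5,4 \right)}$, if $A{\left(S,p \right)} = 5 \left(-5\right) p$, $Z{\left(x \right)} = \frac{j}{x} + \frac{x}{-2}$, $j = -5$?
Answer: $1050$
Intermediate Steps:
$Z{\left(x \right)} = - \frac{5}{x} - \frac{x}{2}$ ($Z{\left(x \right)} = - \frac{5}{x} + \frac{x}{-2} = - \frac{5}{x} + x \left(- \frac{1}{2}\right) = - \frac{5}{x} - \frac{x}{2}$)
$A{\left(S,p \right)} = - 25 p$
$Z{\left(5 \right)} 3 A{\left(5,4 \right)} = \left(- \frac{5}{5} - \frac{5}{2}\right) 3 \left(\left(-25\right) 4\right) = \left(\left(-5\right) \frac{1}{5} - \frac{5}{2}\right) 3 \left(-100\right) = \left(-1 - \frac{5}{2}\right) 3 \left(-100\right) = \left(- \frac{7}{2}\right) 3 \left(-100\right) = \left(- \frac{21}{2}\right) \left(-100\right) = 1050$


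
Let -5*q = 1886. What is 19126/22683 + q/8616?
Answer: 43398219/54287980 ≈ 0.79941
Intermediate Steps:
q = -1886/5 (q = -⅕*1886 = -1886/5 ≈ -377.20)
19126/22683 + q/8616 = 19126/22683 - 1886/5/8616 = 19126*(1/22683) - 1886/5*1/8616 = 19126/22683 - 943/21540 = 43398219/54287980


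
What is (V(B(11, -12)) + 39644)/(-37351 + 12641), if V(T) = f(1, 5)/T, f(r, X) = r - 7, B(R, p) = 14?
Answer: -55501/34594 ≈ -1.6044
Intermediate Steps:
f(r, X) = -7 + r
V(T) = -6/T (V(T) = (-7 + 1)/T = -6/T)
(V(B(11, -12)) + 39644)/(-37351 + 12641) = (-6/14 + 39644)/(-37351 + 12641) = (-6*1/14 + 39644)/(-24710) = (-3/7 + 39644)*(-1/24710) = (277505/7)*(-1/24710) = -55501/34594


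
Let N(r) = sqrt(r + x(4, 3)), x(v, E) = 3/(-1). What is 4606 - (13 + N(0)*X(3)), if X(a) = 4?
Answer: 4593 - 4*I*sqrt(3) ≈ 4593.0 - 6.9282*I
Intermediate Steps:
x(v, E) = -3 (x(v, E) = 3*(-1) = -3)
N(r) = sqrt(-3 + r) (N(r) = sqrt(r - 3) = sqrt(-3 + r))
4606 - (13 + N(0)*X(3)) = 4606 - (13 + sqrt(-3 + 0)*4) = 4606 - (13 + sqrt(-3)*4) = 4606 - (13 + (I*sqrt(3))*4) = 4606 - (13 + 4*I*sqrt(3)) = 4606 + (-13 - 4*I*sqrt(3)) = 4593 - 4*I*sqrt(3)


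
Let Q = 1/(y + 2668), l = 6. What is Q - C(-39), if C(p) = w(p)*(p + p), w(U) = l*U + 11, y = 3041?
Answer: -99302345/5709 ≈ -17394.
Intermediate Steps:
w(U) = 11 + 6*U (w(U) = 6*U + 11 = 11 + 6*U)
C(p) = 2*p*(11 + 6*p) (C(p) = (11 + 6*p)*(p + p) = (11 + 6*p)*(2*p) = 2*p*(11 + 6*p))
Q = 1/5709 (Q = 1/(3041 + 2668) = 1/5709 ≈ 0.00017516)
Q - C(-39) = 1/5709 - 2*(-39)*(11 + 6*(-39)) = 1/5709 - 2*(-39)*(11 - 234) = 1/5709 - 2*(-39)*(-223) = 1/5709 - 1*17394 = 1/5709 - 17394 = -99302345/5709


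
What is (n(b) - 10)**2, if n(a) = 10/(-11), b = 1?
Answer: 14400/121 ≈ 119.01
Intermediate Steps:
n(a) = -10/11 (n(a) = 10*(-1/11) = -10/11)
(n(b) - 10)**2 = (-10/11 - 10)**2 = (-120/11)**2 = 14400/121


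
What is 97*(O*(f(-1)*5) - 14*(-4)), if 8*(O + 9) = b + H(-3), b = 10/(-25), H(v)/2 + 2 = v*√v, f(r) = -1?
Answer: 40255/4 + 1455*I*√3/4 ≈ 10064.0 + 630.03*I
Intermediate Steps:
H(v) = -4 + 2*v^(3/2) (H(v) = -4 + 2*(v*√v) = -4 + 2*v^(3/2))
b = -⅖ (b = 10*(-1/25) = -⅖ ≈ -0.40000)
O = -191/20 - 3*I*√3/4 (O = -9 + (-⅖ + (-4 + 2*(-3)^(3/2)))/8 = -9 + (-⅖ + (-4 + 2*(-3*I*√3)))/8 = -9 + (-⅖ + (-4 - 6*I*√3))/8 = -9 + (-22/5 - 6*I*√3)/8 = -9 + (-11/20 - 3*I*√3/4) = -191/20 - 3*I*√3/4 ≈ -9.55 - 1.299*I)
97*(O*(f(-1)*5) - 14*(-4)) = 97*((-191/20 - 3*I*√3/4)*(-1*5) - 14*(-4)) = 97*((-191/20 - 3*I*√3/4)*(-5) + 56) = 97*((191/4 + 15*I*√3/4) + 56) = 97*(415/4 + 15*I*√3/4) = 40255/4 + 1455*I*√3/4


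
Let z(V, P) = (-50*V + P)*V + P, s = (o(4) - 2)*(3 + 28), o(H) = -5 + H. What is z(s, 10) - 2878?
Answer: -436248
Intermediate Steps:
s = -93 (s = ((-5 + 4) - 2)*(3 + 28) = (-1 - 2)*31 = -3*31 = -93)
z(V, P) = P + V*(P - 50*V) (z(V, P) = (P - 50*V)*V + P = V*(P - 50*V) + P = P + V*(P - 50*V))
z(s, 10) - 2878 = (10 - 50*(-93)² + 10*(-93)) - 2878 = (10 - 50*8649 - 930) - 2878 = (10 - 432450 - 930) - 2878 = -433370 - 2878 = -436248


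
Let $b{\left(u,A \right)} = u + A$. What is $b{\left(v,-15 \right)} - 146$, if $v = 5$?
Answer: $-156$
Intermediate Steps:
$b{\left(u,A \right)} = A + u$
$b{\left(v,-15 \right)} - 146 = \left(-15 + 5\right) - 146 = -10 - 146 = -156$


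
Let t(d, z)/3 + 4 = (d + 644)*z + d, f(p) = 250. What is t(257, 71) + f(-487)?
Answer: 192922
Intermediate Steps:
t(d, z) = -12 + 3*d + 3*z*(644 + d) (t(d, z) = -12 + 3*((d + 644)*z + d) = -12 + 3*((644 + d)*z + d) = -12 + 3*(z*(644 + d) + d) = -12 + 3*(d + z*(644 + d)) = -12 + (3*d + 3*z*(644 + d)) = -12 + 3*d + 3*z*(644 + d))
t(257, 71) + f(-487) = (-12 + 3*257 + 1932*71 + 3*257*71) + 250 = (-12 + 771 + 137172 + 54741) + 250 = 192672 + 250 = 192922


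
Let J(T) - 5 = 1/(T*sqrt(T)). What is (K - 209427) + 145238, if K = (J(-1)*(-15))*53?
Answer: -68164 - 795*I ≈ -68164.0 - 795.0*I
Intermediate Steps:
J(T) = 5 + T**(-3/2) (J(T) = 5 + 1/(T*sqrt(T)) = 5 + 1/(T**(3/2)) = 5 + T**(-3/2))
K = -3975 - 795*I (K = ((5 + (-1)**(-3/2))*(-15))*53 = ((5 + I)*(-15))*53 = (-75 - 15*I)*53 = -3975 - 795*I ≈ -3975.0 - 795.0*I)
(K - 209427) + 145238 = ((-3975 - 795*I) - 209427) + 145238 = (-213402 - 795*I) + 145238 = -68164 - 795*I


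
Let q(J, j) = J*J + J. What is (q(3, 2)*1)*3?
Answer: 36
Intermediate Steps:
q(J, j) = J + J² (q(J, j) = J² + J = J + J²)
(q(3, 2)*1)*3 = ((3*(1 + 3))*1)*3 = ((3*4)*1)*3 = (12*1)*3 = 12*3 = 36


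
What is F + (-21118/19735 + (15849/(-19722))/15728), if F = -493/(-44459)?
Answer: -96075510184190999/90719369040549280 ≈ -1.0590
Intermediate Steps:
F = 493/44459 (F = -493*(-1/44459) = 493/44459 ≈ 0.011089)
F + (-21118/19735 + (15849/(-19722))/15728) = 493/44459 + (-21118/19735 + (15849/(-19722))/15728) = 493/44459 + (-21118*1/19735 + (15849*(-1/19722))*(1/15728)) = 493/44459 + (-21118/19735 - 5283/6574*1/15728) = 493/44459 + (-21118/19735 - 5283/103395872) = 493/44459 - 2183618284901/2040517533920 = -96075510184190999/90719369040549280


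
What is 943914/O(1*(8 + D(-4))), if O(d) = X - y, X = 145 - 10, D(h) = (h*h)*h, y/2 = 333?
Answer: -314638/177 ≈ -1777.6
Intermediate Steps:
y = 666 (y = 2*333 = 666)
D(h) = h³ (D(h) = h²*h = h³)
X = 135
O(d) = -531 (O(d) = 135 - 1*666 = 135 - 666 = -531)
943914/O(1*(8 + D(-4))) = 943914/(-531) = 943914*(-1/531) = -314638/177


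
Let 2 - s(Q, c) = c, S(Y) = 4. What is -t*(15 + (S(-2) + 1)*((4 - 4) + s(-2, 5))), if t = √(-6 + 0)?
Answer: 0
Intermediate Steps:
s(Q, c) = 2 - c
t = I*√6 (t = √(-6) = I*√6 ≈ 2.4495*I)
-t*(15 + (S(-2) + 1)*((4 - 4) + s(-2, 5))) = -I*√6*(15 + (4 + 1)*((4 - 4) + (2 - 1*5))) = -I*√6*(15 + 5*(0 + (2 - 5))) = -I*√6*(15 + 5*(0 - 3)) = -I*√6*(15 + 5*(-3)) = -I*√6*(15 - 15) = -I*√6*0 = -1*0 = 0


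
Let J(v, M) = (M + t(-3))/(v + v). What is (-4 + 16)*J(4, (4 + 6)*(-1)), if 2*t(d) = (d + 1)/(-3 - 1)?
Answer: -117/8 ≈ -14.625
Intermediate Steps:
t(d) = -1/8 - d/8 (t(d) = ((d + 1)/(-3 - 1))/2 = ((1 + d)/(-4))/2 = ((1 + d)*(-1/4))/2 = (-1/4 - d/4)/2 = -1/8 - d/8)
J(v, M) = (1/4 + M)/(2*v) (J(v, M) = (M + (-1/8 - 1/8*(-3)))/(v + v) = (M + (-1/8 + 3/8))/((2*v)) = (M + 1/4)*(1/(2*v)) = (1/4 + M)*(1/(2*v)) = (1/4 + M)/(2*v))
(-4 + 16)*J(4, (4 + 6)*(-1)) = (-4 + 16)*((1/8)*(1 + 4*((4 + 6)*(-1)))/4) = 12*((1/8)*(1/4)*(1 + 4*(10*(-1)))) = 12*((1/8)*(1/4)*(1 + 4*(-10))) = 12*((1/8)*(1/4)*(1 - 40)) = 12*((1/8)*(1/4)*(-39)) = 12*(-39/32) = -117/8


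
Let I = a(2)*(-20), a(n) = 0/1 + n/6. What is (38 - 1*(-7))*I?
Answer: -300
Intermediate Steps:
a(n) = n/6 (a(n) = 0*1 + n*(⅙) = 0 + n/6 = n/6)
I = -20/3 (I = ((⅙)*2)*(-20) = (⅓)*(-20) = -20/3 ≈ -6.6667)
(38 - 1*(-7))*I = (38 - 1*(-7))*(-20/3) = (38 + 7)*(-20/3) = 45*(-20/3) = -300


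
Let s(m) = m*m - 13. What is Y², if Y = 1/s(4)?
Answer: ⅑ ≈ 0.11111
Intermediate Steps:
s(m) = -13 + m² (s(m) = m² - 13 = -13 + m²)
Y = ⅓ (Y = 1/(-13 + 4²) = 1/(-13 + 16) = 1/3 = ⅓ ≈ 0.33333)
Y² = (⅓)² = ⅑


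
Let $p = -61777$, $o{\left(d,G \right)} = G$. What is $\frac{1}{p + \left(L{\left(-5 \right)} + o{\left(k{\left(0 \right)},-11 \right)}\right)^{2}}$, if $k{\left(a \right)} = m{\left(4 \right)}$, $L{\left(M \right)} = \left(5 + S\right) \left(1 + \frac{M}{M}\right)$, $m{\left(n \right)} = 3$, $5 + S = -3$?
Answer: $- \frac{1}{61488} \approx -1.6263 \cdot 10^{-5}$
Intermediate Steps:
$S = -8$ ($S = -5 - 3 = -8$)
$L{\left(M \right)} = -6$ ($L{\left(M \right)} = \left(5 - 8\right) \left(1 + \frac{M}{M}\right) = - 3 \left(1 + 1\right) = \left(-3\right) 2 = -6$)
$k{\left(a \right)} = 3$
$\frac{1}{p + \left(L{\left(-5 \right)} + o{\left(k{\left(0 \right)},-11 \right)}\right)^{2}} = \frac{1}{-61777 + \left(-6 - 11\right)^{2}} = \frac{1}{-61777 + \left(-17\right)^{2}} = \frac{1}{-61777 + 289} = \frac{1}{-61488} = - \frac{1}{61488}$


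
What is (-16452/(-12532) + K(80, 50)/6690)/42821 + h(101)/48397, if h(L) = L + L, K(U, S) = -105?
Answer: 12174297889155/2895812913712966 ≈ 0.0042041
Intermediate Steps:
h(L) = 2*L
(-16452/(-12532) + K(80, 50)/6690)/42821 + h(101)/48397 = (-16452/(-12532) - 105/6690)/42821 + (2*101)/48397 = (-16452*(-1/12532) - 105*1/6690)*(1/42821) + 202*(1/48397) = (4113/3133 - 7/446)*(1/42821) + 202/48397 = (1812467/1397318)*(1/42821) + 202/48397 = 1812467/59834554078 + 202/48397 = 12174297889155/2895812913712966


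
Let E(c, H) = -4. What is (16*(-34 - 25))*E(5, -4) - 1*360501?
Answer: -356725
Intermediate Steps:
(16*(-34 - 25))*E(5, -4) - 1*360501 = (16*(-34 - 25))*(-4) - 1*360501 = (16*(-59))*(-4) - 360501 = -944*(-4) - 360501 = 3776 - 360501 = -356725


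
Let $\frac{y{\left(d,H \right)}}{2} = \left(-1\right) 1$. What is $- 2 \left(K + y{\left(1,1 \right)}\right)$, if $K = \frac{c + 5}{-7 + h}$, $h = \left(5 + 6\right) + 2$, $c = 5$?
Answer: $\frac{2}{3} \approx 0.66667$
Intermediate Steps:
$h = 13$ ($h = 11 + 2 = 13$)
$y{\left(d,H \right)} = -2$ ($y{\left(d,H \right)} = 2 \left(\left(-1\right) 1\right) = 2 \left(-1\right) = -2$)
$K = \frac{5}{3}$ ($K = \frac{5 + 5}{-7 + 13} = \frac{10}{6} = 10 \cdot \frac{1}{6} = \frac{5}{3} \approx 1.6667$)
$- 2 \left(K + y{\left(1,1 \right)}\right) = - 2 \left(\frac{5}{3} - 2\right) = \left(-2\right) \left(- \frac{1}{3}\right) = \frac{2}{3}$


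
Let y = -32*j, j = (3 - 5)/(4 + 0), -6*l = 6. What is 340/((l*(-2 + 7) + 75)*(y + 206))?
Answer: 17/777 ≈ 0.021879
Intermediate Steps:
l = -1 (l = -1/6*6 = -1)
j = -1/2 (j = -2/4 = -2*1/4 = -1/2 ≈ -0.50000)
y = 16 (y = -32*(-1/2) = 16)
340/((l*(-2 + 7) + 75)*(y + 206)) = 340/((-(-2 + 7) + 75)*(16 + 206)) = 340/((-1*5 + 75)*222) = 340/((-5 + 75)*222) = 340/(70*222) = 340/15540 = (1/15540)*340 = 17/777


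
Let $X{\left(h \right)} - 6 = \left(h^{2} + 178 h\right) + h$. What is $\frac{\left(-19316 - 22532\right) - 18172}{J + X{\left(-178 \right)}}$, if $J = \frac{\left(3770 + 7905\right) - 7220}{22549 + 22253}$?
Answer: $\frac{298779560}{855721} \approx 349.16$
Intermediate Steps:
$X{\left(h \right)} = 6 + h^{2} + 179 h$ ($X{\left(h \right)} = 6 + \left(\left(h^{2} + 178 h\right) + h\right) = 6 + \left(h^{2} + 179 h\right) = 6 + h^{2} + 179 h$)
$J = \frac{495}{4978}$ ($J = \frac{11675 - 7220}{44802} = 4455 \cdot \frac{1}{44802} = \frac{495}{4978} \approx 0.099437$)
$\frac{\left(-19316 - 22532\right) - 18172}{J + X{\left(-178 \right)}} = \frac{\left(-19316 - 22532\right) - 18172}{\frac{495}{4978} + \left(6 + \left(-178\right)^{2} + 179 \left(-178\right)\right)} = \frac{\left(-19316 - 22532\right) - 18172}{\frac{495}{4978} + \left(6 + 31684 - 31862\right)} = \frac{-41848 - 18172}{\frac{495}{4978} - 172} = - \frac{60020}{- \frac{855721}{4978}} = \left(-60020\right) \left(- \frac{4978}{855721}\right) = \frac{298779560}{855721}$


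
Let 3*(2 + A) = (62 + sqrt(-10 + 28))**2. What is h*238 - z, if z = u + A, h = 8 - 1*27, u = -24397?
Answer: 55769/3 - 124*sqrt(2) ≈ 18414.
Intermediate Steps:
A = -2 + (62 + 3*sqrt(2))**2/3 (A = -2 + (62 + sqrt(-10 + 28))**2/3 = -2 + (62 + sqrt(18))**2/3 = -2 + (62 + 3*sqrt(2))**2/3 ≈ 1460.7)
h = -19 (h = 8 - 27 = -19)
z = -69335/3 + 124*sqrt(2) (z = -24397 + (3856/3 + 124*sqrt(2)) = -69335/3 + 124*sqrt(2) ≈ -22936.)
h*238 - z = -19*238 - (-69335/3 + 124*sqrt(2)) = -4522 + (69335/3 - 124*sqrt(2)) = 55769/3 - 124*sqrt(2)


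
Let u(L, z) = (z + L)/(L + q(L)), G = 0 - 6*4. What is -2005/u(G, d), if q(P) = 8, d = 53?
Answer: 32080/29 ≈ 1106.2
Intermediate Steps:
G = -24 (G = 0 - 24 = -24)
u(L, z) = (L + z)/(8 + L) (u(L, z) = (z + L)/(L + 8) = (L + z)/(8 + L))
-2005/u(G, d) = -2005*(8 - 24)/(-24 + 53) = -2005/(29/(-16)) = -2005/((-1/16*29)) = -2005/(-29/16) = -2005*(-16/29) = 32080/29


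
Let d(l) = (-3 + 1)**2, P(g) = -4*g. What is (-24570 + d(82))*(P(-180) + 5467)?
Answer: -151989842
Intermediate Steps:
d(l) = 4 (d(l) = (-2)**2 = 4)
(-24570 + d(82))*(P(-180) + 5467) = (-24570 + 4)*(-4*(-180) + 5467) = -24566*(720 + 5467) = -24566*6187 = -151989842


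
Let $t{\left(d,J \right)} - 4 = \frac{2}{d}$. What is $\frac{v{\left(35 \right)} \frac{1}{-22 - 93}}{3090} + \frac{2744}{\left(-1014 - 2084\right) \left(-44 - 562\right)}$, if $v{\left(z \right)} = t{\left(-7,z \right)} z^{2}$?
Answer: $- \frac{12611725}{1111883043} \approx -0.011343$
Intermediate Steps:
$t{\left(d,J \right)} = 4 + \frac{2}{d}$
$v{\left(z \right)} = \frac{26 z^{2}}{7}$ ($v{\left(z \right)} = \left(4 + \frac{2}{-7}\right) z^{2} = \left(4 + 2 \left(- \frac{1}{7}\right)\right) z^{2} = \left(4 - \frac{2}{7}\right) z^{2} = \frac{26 z^{2}}{7}$)
$\frac{v{\left(35 \right)} \frac{1}{-22 - 93}}{3090} + \frac{2744}{\left(-1014 - 2084\right) \left(-44 - 562\right)} = \frac{\frac{26 \cdot 35^{2}}{7} \frac{1}{-22 - 93}}{3090} + \frac{2744}{\left(-1014 - 2084\right) \left(-44 - 562\right)} = \frac{\frac{26}{7} \cdot 1225}{-22 - 93} \cdot \frac{1}{3090} + \frac{2744}{\left(-3098\right) \left(-606\right)} = \frac{4550}{-115} \cdot \frac{1}{3090} + \frac{2744}{1877388} = 4550 \left(- \frac{1}{115}\right) \frac{1}{3090} + 2744 \cdot \frac{1}{1877388} = \left(- \frac{910}{23}\right) \frac{1}{3090} + \frac{686}{469347} = - \frac{91}{7107} + \frac{686}{469347} = - \frac{12611725}{1111883043}$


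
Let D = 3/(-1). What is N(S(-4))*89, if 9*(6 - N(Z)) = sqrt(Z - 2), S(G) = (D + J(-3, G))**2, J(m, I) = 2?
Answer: 534 - 89*I/9 ≈ 534.0 - 9.8889*I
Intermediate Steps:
D = -3 (D = 3*(-1) = -3)
S(G) = 1 (S(G) = (-3 + 2)**2 = (-1)**2 = 1)
N(Z) = 6 - sqrt(-2 + Z)/9 (N(Z) = 6 - sqrt(Z - 2)/9 = 6 - sqrt(-2 + Z)/9)
N(S(-4))*89 = (6 - sqrt(-2 + 1)/9)*89 = (6 - I/9)*89 = 534 - 89*I/9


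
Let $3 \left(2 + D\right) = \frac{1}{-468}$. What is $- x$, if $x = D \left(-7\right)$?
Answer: $- \frac{19663}{1404} \approx -14.005$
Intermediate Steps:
$D = - \frac{2809}{1404}$ ($D = -2 + \frac{1}{3 \left(-468\right)} = -2 + \frac{1}{3} \left(- \frac{1}{468}\right) = -2 - \frac{1}{1404} = - \frac{2809}{1404} \approx -2.0007$)
$x = \frac{19663}{1404}$ ($x = \left(- \frac{2809}{1404}\right) \left(-7\right) = \frac{19663}{1404} \approx 14.005$)
$- x = \left(-1\right) \frac{19663}{1404} = - \frac{19663}{1404}$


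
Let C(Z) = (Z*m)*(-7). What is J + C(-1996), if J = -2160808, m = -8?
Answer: -2272584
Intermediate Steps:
C(Z) = 56*Z (C(Z) = (Z*(-8))*(-7) = -8*Z*(-7) = 56*Z)
J + C(-1996) = -2160808 + 56*(-1996) = -2160808 - 111776 = -2272584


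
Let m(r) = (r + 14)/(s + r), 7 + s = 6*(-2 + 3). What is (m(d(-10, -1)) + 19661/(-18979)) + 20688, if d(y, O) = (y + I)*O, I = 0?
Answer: 1178005505/56937 ≈ 20690.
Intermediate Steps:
d(y, O) = O*y (d(y, O) = (y + 0)*O = y*O = O*y)
s = -1 (s = -7 + 6*(-2 + 3) = -7 + 6*1 = -7 + 6 = -1)
m(r) = (14 + r)/(-1 + r) (m(r) = (r + 14)/(-1 + r) = (14 + r)/(-1 + r))
(m(d(-10, -1)) + 19661/(-18979)) + 20688 = ((14 - 1*(-10))/(-1 - 1*(-10)) + 19661/(-18979)) + 20688 = ((14 + 10)/(-1 + 10) + 19661*(-1/18979)) + 20688 = (24/9 - 19661/18979) + 20688 = ((⅑)*24 - 19661/18979) + 20688 = (8/3 - 19661/18979) + 20688 = 92849/56937 + 20688 = 1178005505/56937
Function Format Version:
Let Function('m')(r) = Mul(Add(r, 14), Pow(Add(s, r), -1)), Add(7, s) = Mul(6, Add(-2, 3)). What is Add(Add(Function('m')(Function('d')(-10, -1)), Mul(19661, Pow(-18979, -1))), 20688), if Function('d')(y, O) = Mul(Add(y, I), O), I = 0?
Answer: Rational(1178005505, 56937) ≈ 20690.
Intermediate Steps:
Function('d')(y, O) = Mul(O, y) (Function('d')(y, O) = Mul(Add(y, 0), O) = Mul(y, O) = Mul(O, y))
s = -1 (s = Add(-7, Mul(6, Add(-2, 3))) = Add(-7, Mul(6, 1)) = Add(-7, 6) = -1)
Function('m')(r) = Mul(Pow(Add(-1, r), -1), Add(14, r)) (Function('m')(r) = Mul(Add(r, 14), Pow(Add(-1, r), -1)) = Mul(Add(14, r), Pow(Add(-1, r), -1)) = Mul(Pow(Add(-1, r), -1), Add(14, r)))
Add(Add(Function('m')(Function('d')(-10, -1)), Mul(19661, Pow(-18979, -1))), 20688) = Add(Add(Mul(Pow(Add(-1, Mul(-1, -10)), -1), Add(14, Mul(-1, -10))), Mul(19661, Pow(-18979, -1))), 20688) = Add(Add(Mul(Pow(Add(-1, 10), -1), Add(14, 10)), Mul(19661, Rational(-1, 18979))), 20688) = Add(Add(Mul(Pow(9, -1), 24), Rational(-19661, 18979)), 20688) = Add(Add(Mul(Rational(1, 9), 24), Rational(-19661, 18979)), 20688) = Add(Add(Rational(8, 3), Rational(-19661, 18979)), 20688) = Add(Rational(92849, 56937), 20688) = Rational(1178005505, 56937)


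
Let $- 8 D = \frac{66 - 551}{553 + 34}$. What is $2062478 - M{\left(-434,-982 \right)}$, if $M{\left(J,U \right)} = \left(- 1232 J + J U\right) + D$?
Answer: $\frac{5173122507}{4696} \approx 1.1016 \cdot 10^{6}$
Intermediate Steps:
$D = \frac{485}{4696}$ ($D = - \frac{\left(66 - 551\right) \frac{1}{553 + 34}}{8} = - \frac{\left(-485\right) \frac{1}{587}}{8} = \left(- \frac{1}{8}\right) \left(- \frac{485}{587}\right) = \frac{485}{4696} \approx 0.10328$)
$M{\left(J,U \right)} = \frac{485}{4696} - 1232 J + J U$ ($M{\left(J,U \right)} = \left(- 1232 J + J U\right) + \frac{485}{4696} = \frac{485}{4696} - 1232 J + J U$)
$2062478 - M{\left(-434,-982 \right)} = 2062478 - \left(\frac{485}{4696} - -534688 - -426188\right) = 2062478 - \left(\frac{485}{4696} + 534688 + 426188\right) = 2062478 - \frac{4512274181}{4696} = \frac{5173122507}{4696}$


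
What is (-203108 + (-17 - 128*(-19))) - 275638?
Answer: -476331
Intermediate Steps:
(-203108 + (-17 - 128*(-19))) - 275638 = (-203108 + (-17 + 2432)) - 275638 = (-203108 + 2415) - 275638 = -200693 - 275638 = -476331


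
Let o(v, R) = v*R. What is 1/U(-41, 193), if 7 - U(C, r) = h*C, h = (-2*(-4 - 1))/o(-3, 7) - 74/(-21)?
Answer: 21/2771 ≈ 0.0075785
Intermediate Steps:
o(v, R) = R*v
h = 64/21 (h = (-2*(-4 - 1))/((7*(-3))) - 74/(-21) = -2*(-5)/(-21) - 74*(-1/21) = 10*(-1/21) + 74/21 = -10/21 + 74/21 = 64/21 ≈ 3.0476)
U(C, r) = 7 - 64*C/21
1/U(-41, 193) = 1/(7 - 64/21*(-41)) = 1/(7 + 2624/21) = 1/(2771/21) = 21/2771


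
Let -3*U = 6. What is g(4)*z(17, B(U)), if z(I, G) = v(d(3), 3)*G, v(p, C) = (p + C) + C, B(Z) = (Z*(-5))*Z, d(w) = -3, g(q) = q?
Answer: -240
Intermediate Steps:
U = -2 (U = -⅓*6 = -2)
B(Z) = -5*Z² (B(Z) = (-5*Z)*Z = -5*Z²)
v(p, C) = p + 2*C (v(p, C) = (C + p) + C = p + 2*C)
z(I, G) = 3*G (z(I, G) = (-3 + 2*3)*G = (-3 + 6)*G = 3*G)
g(4)*z(17, B(U)) = 4*(3*(-5*(-2)²)) = 4*(3*(-5*4)) = 4*(3*(-20)) = 4*(-60) = -240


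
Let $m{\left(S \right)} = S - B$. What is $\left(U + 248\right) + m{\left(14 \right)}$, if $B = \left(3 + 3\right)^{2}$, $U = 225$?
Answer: $451$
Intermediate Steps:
$B = 36$ ($B = 6^{2} = 36$)
$m{\left(S \right)} = -36 + S$ ($m{\left(S \right)} = S - 36 = -36 + S$)
$\left(U + 248\right) + m{\left(14 \right)} = \left(225 + 248\right) + \left(-36 + 14\right) = 473 - 22 = 451$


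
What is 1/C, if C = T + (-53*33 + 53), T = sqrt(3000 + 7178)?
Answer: -848/1433119 - sqrt(10178)/2866238 ≈ -0.00062691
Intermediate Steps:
T = sqrt(10178) ≈ 100.89
C = -1696 + sqrt(10178) (C = sqrt(10178) + (-53*33 + 53) = sqrt(10178) + (-1749 + 53) = sqrt(10178) - 1696 = -1696 + sqrt(10178) ≈ -1595.1)
1/C = 1/(-1696 + sqrt(10178))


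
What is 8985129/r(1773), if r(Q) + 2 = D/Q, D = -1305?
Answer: -1770070413/539 ≈ -3.2840e+6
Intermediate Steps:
r(Q) = -2 - 1305/Q
8985129/r(1773) = 8985129/(-2 - 1305/1773) = 8985129/(-2 - 1305*1/1773) = 8985129/(-2 - 145/197) = 8985129/(-539/197) = 8985129*(-197/539) = -1770070413/539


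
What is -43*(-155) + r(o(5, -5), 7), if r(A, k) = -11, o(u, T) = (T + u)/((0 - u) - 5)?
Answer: 6654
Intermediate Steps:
o(u, T) = (T + u)/(-5 - u) (o(u, T) = (T + u)/(-u - 5) = (T + u)/(-5 - u))
-43*(-155) + r(o(5, -5), 7) = -43*(-155) - 11 = 6665 - 11 = 6654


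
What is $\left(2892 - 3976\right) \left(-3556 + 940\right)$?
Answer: $2835744$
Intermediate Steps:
$\left(2892 - 3976\right) \left(-3556 + 940\right) = \left(-1084\right) \left(-2616\right) = 2835744$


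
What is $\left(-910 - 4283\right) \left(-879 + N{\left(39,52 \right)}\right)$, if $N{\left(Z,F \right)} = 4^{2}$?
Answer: $4481559$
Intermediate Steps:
$N{\left(Z,F \right)} = 16$
$\left(-910 - 4283\right) \left(-879 + N{\left(39,52 \right)}\right) = \left(-910 - 4283\right) \left(-879 + 16\right) = \left(-5193\right) \left(-863\right) = 4481559$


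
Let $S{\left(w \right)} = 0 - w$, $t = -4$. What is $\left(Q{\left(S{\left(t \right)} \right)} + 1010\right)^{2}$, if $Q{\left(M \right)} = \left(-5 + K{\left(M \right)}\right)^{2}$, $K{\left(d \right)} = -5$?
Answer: $1232100$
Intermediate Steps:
$S{\left(w \right)} = - w$
$Q{\left(M \right)} = 100$ ($Q{\left(M \right)} = \left(-5 - 5\right)^{2} = \left(-10\right)^{2} = 100$)
$\left(Q{\left(S{\left(t \right)} \right)} + 1010\right)^{2} = \left(100 + 1010\right)^{2} = 1110^{2} = 1232100$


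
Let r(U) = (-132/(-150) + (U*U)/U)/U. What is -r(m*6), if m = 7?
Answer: -536/525 ≈ -1.0210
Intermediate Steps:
r(U) = (22/25 + U)/U (r(U) = (-132*(-1/150) + U²/U)/U = (22/25 + U)/U)
-r(m*6) = -(22/25 + 7*6)/(7*6) = -(22/25 + 42)/42 = -1072/(42*25) = -1*536/525 = -536/525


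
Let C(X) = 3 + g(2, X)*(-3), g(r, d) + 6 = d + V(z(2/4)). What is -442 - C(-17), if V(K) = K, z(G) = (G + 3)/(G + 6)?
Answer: -6661/13 ≈ -512.38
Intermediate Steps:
z(G) = (3 + G)/(6 + G)
g(r, d) = -71/13 + d (g(r, d) = -6 + (d + (3 + 2/4)/(6 + 2/4)) = -6 + (d + (3 + 2*(¼))/(6 + 2*(¼))) = -6 + (d + (3 + ½)/(6 + ½)) = -6 + (d + (7/2)/(13/2)) = -6 + (d + (2/13)*(7/2)) = -6 + (d + 7/13) = -6 + (7/13 + d) = -71/13 + d)
C(X) = 252/13 - 3*X (C(X) = 3 + (-71/13 + X)*(-3) = 3 + (213/13 - 3*X) = 252/13 - 3*X)
-442 - C(-17) = -442 - (252/13 - 3*(-17)) = -442 - (252/13 + 51) = -442 - 1*915/13 = -442 - 915/13 = -6661/13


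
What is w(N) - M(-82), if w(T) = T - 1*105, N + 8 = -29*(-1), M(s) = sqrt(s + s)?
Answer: -84 - 2*I*sqrt(41) ≈ -84.0 - 12.806*I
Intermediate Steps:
M(s) = sqrt(2)*sqrt(s) (M(s) = sqrt(2*s) = sqrt(2)*sqrt(s))
N = 21 (N = -8 - 29*(-1) = -8 + 29 = 21)
w(T) = -105 + T (w(T) = T - 105 = -105 + T)
w(N) - M(-82) = (-105 + 21) - sqrt(2)*sqrt(-82) = -84 - sqrt(2)*I*sqrt(82) = -84 - 2*I*sqrt(41)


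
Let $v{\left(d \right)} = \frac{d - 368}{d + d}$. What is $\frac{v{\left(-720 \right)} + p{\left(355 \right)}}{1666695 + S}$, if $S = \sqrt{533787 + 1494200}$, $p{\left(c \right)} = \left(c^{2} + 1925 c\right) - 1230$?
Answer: $\frac{2020461236146}{4166805292557} - \frac{18183842 \sqrt{2027987}}{62502079388355} \approx 0.48448$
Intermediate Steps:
$p{\left(c \right)} = -1230 + c^{2} + 1925 c$
$v{\left(d \right)} = \frac{-368 + d}{2 d}$
$S = \sqrt{2027987} \approx 1424.1$
$\frac{v{\left(-720 \right)} + p{\left(355 \right)}}{1666695 + S} = \frac{\frac{-368 - 720}{2 \left(-720\right)} + \left(-1230 + 355^{2} + 1925 \cdot 355\right)}{1666695 + \sqrt{2027987}} = \frac{\frac{1}{2} \left(- \frac{1}{720}\right) \left(-1088\right) + \left(-1230 + 126025 + 683375\right)}{1666695 + \sqrt{2027987}} = \frac{\frac{34}{45} + 808170}{1666695 + \sqrt{2027987}} = \frac{36367684}{45 \left(1666695 + \sqrt{2027987}\right)}$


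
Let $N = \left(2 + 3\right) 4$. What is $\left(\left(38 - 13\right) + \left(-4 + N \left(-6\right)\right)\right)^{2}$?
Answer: $9801$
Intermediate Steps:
$N = 20$ ($N = 5 \cdot 4 = 20$)
$\left(\left(38 - 13\right) + \left(-4 + N \left(-6\right)\right)\right)^{2} = \left(\left(38 - 13\right) + \left(-4 + 20 \left(-6\right)\right)\right)^{2} = \left(25 - 124\right)^{2} = \left(-99\right)^{2} = 9801$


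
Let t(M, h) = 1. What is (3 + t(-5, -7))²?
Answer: 16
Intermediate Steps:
(3 + t(-5, -7))² = (3 + 1)² = 4² = 16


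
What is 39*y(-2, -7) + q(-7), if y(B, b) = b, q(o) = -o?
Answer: -266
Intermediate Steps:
39*y(-2, -7) + q(-7) = 39*(-7) - 1*(-7) = -273 + 7 = -266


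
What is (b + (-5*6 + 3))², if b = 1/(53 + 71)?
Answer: 11202409/15376 ≈ 728.56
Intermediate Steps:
b = 1/124 ≈ 0.0080645
(b + (-5*6 + 3))² = (1/124 + (-5*6 + 3))² = (1/124 + (-30 + 3))² = (1/124 - 27)² = (-3347/124)² = 11202409/15376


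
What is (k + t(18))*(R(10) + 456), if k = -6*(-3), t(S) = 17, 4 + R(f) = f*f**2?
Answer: 50820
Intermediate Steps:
R(f) = -4 + f**3 (R(f) = -4 + f*f**2 = -4 + f**3)
k = 18 (k = -1*(-18) = 18)
(k + t(18))*(R(10) + 456) = (18 + 17)*((-4 + 10**3) + 456) = 35*((-4 + 1000) + 456) = 35*(996 + 456) = 35*1452 = 50820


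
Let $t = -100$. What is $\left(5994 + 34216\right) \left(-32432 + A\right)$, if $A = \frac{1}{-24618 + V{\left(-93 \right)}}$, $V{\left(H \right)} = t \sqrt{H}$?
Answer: $\frac{20105 \left(- 3243200 \sqrt{93} + 798410977 i\right)}{- 12309 i + 50 \sqrt{93}} \approx -1.3041 \cdot 10^{9} + 0.046875 i$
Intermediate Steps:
$V{\left(H \right)} = - 100 \sqrt{H}$
$A = \frac{1}{-24618 - 100 i \sqrt{93}}$ ($A = \frac{1}{-24618 - 100 \sqrt{-93}} = \frac{1}{-24618 - 100 i \sqrt{93}} \approx -4.0558 \cdot 10^{-5} + 1.5888 \cdot 10^{-6} i$)
$\left(5994 + 34216\right) \left(-32432 + A\right) = \left(5994 + 34216\right) \left(-32432 + \frac{i}{2 \left(- 12309 i + 50 \sqrt{93}\right)}\right) = 40210 \left(-32432 + \frac{i}{2 \left(- 12309 i + 50 \sqrt{93}\right)}\right) = -1304090720 + \frac{20105 i}{- 12309 i + 50 \sqrt{93}}$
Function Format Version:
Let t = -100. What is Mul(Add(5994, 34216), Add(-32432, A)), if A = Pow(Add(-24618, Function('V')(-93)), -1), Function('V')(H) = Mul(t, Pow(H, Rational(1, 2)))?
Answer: Mul(20105, Pow(Add(Mul(-12309, I), Mul(50, Pow(93, Rational(1, 2)))), -1), Add(Mul(-3243200, Pow(93, Rational(1, 2))), Mul(798410977, I))) ≈ Add(-1.3041e+9, Mul(0.046875, I))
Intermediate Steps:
Function('V')(H) = Mul(-100, Pow(H, Rational(1, 2)))
A = Pow(Add(-24618, Mul(-100, I, Pow(93, Rational(1, 2)))), -1) (A = Pow(Add(-24618, Mul(-100, Pow(-93, Rational(1, 2)))), -1) = Pow(Add(-24618, Mul(-100, Mul(I, Pow(93, Rational(1, 2))))), -1) = Pow(Add(-24618, Mul(-100, I, Pow(93, Rational(1, 2)))), -1) ≈ Add(-4.0558e-5, Mul(1.5888e-6, I)))
Mul(Add(5994, 34216), Add(-32432, A)) = Mul(Add(5994, 34216), Add(-32432, Mul(Rational(1, 2), I, Pow(Add(Mul(-12309, I), Mul(50, Pow(93, Rational(1, 2)))), -1)))) = Mul(40210, Add(-32432, Mul(Rational(1, 2), I, Pow(Add(Mul(-12309, I), Mul(50, Pow(93, Rational(1, 2)))), -1)))) = Add(-1304090720, Mul(20105, I, Pow(Add(Mul(-12309, I), Mul(50, Pow(93, Rational(1, 2)))), -1)))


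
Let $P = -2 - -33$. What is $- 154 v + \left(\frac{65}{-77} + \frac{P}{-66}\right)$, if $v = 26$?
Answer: $- \frac{1850455}{462} \approx -4005.3$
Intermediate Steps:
$P = 31$ ($P = -2 + 33 = 31$)
$- 154 v + \left(\frac{65}{-77} + \frac{P}{-66}\right) = \left(-154\right) 26 + \left(\frac{65}{-77} + \frac{31}{-66}\right) = -4004 + \left(65 \left(- \frac{1}{77}\right) + 31 \left(- \frac{1}{66}\right)\right) = -4004 - \frac{607}{462} = - \frac{1850455}{462}$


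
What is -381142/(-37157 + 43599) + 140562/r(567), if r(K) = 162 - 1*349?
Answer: -488386979/602327 ≈ -810.83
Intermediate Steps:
r(K) = -187 (r(K) = 162 - 349 = -187)
-381142/(-37157 + 43599) + 140562/r(567) = -381142/(-37157 + 43599) + 140562/(-187) = -381142/6442 + 140562*(-1/187) = -381142*1/6442 - 140562/187 = -190571/3221 - 140562/187 = -488386979/602327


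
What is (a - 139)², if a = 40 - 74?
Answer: 29929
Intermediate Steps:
a = -34
(a - 139)² = (-34 - 139)² = (-173)² = 29929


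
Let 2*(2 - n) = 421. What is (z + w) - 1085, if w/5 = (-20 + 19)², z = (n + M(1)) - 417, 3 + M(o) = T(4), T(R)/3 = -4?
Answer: -3441/2 ≈ -1720.5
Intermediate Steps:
n = -417/2 (n = 2 - ½*421 = 2 - 421/2 = -417/2 ≈ -208.50)
T(R) = -12 (T(R) = 3*(-4) = -12)
M(o) = -15 (M(o) = -3 - 12 = -15)
z = -1281/2 (z = (-417/2 - 15) - 417 = -447/2 - 417 = -1281/2 ≈ -640.50)
w = 5 (w = 5*(-20 + 19)² = 5*(-1)² = 5*1 = 5)
(z + w) - 1085 = (-1281/2 + 5) - 1085 = -1271/2 - 1085 = -3441/2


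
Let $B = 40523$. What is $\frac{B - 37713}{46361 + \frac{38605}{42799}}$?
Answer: $\frac{60132595}{992121522} \approx 0.06061$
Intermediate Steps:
$\frac{B - 37713}{46361 + \frac{38605}{42799}} = \frac{40523 - 37713}{46361 + \frac{38605}{42799}} = \frac{2810}{46361 + 38605 \cdot \frac{1}{42799}} = \frac{2810}{46361 + \frac{38605}{42799}} = \frac{2810}{\frac{1984243044}{42799}} = 2810 \cdot \frac{42799}{1984243044} = \frac{60132595}{992121522}$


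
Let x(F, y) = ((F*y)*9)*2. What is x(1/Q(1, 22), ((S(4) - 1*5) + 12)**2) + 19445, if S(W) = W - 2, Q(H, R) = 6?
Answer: 19688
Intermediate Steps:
S(W) = -2 + W
x(F, y) = 18*F*y (x(F, y) = (9*F*y)*2 = 18*F*y)
x(1/Q(1, 22), ((S(4) - 1*5) + 12)**2) + 19445 = 18*(((-2 + 4) - 1*5) + 12)**2/6 + 19445 = 18*(1/6)*((2 - 5) + 12)**2 + 19445 = 18*(1/6)*(-3 + 12)**2 + 19445 = 18*(1/6)*9**2 + 19445 = 18*(1/6)*81 + 19445 = 243 + 19445 = 19688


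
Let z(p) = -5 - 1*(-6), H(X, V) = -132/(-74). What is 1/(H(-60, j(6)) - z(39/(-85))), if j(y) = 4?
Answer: 37/29 ≈ 1.2759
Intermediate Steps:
H(X, V) = 66/37 (H(X, V) = -132*(-1/74) = 66/37)
z(p) = 1 (z(p) = -5 + 6 = 1)
1/(H(-60, j(6)) - z(39/(-85))) = 1/(66/37 - 1*1) = 1/(66/37 - 1) = 1/(29/37) = 37/29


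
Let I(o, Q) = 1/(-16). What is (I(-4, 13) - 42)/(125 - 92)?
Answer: -673/528 ≈ -1.2746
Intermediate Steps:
I(o, Q) = -1/16
(I(-4, 13) - 42)/(125 - 92) = (-1/16 - 42)/(125 - 92) = -673/16/33 = -673/16*1/33 = -673/528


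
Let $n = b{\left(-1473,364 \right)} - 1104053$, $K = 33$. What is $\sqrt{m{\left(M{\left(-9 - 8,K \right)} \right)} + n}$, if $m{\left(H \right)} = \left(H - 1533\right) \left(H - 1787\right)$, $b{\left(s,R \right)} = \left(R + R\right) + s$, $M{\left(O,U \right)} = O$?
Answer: $\sqrt{1691402} \approx 1300.5$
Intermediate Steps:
$b{\left(s,R \right)} = s + 2 R$ ($b{\left(s,R \right)} = 2 R + s = s + 2 R$)
$m{\left(H \right)} = \left(-1787 + H\right) \left(-1533 + H\right)$ ($m{\left(H \right)} = \left(-1533 + H\right) \left(-1787 + H\right) = \left(-1787 + H\right) \left(-1533 + H\right)$)
$n = -1104798$ ($n = \left(-1473 + 2 \cdot 364\right) - 1104053 = \left(-1473 + 728\right) - 1104053 = -745 - 1104053 = -1104798$)
$\sqrt{m{\left(M{\left(-9 - 8,K \right)} \right)} + n} = \sqrt{\left(2739471 + \left(-9 - 8\right)^{2} - 3320 \left(-9 - 8\right)\right) - 1104798} = \sqrt{\left(2739471 + \left(-17\right)^{2} - -56440\right) - 1104798} = \sqrt{\left(2739471 + 289 + 56440\right) - 1104798} = \sqrt{2796200 - 1104798} = \sqrt{1691402}$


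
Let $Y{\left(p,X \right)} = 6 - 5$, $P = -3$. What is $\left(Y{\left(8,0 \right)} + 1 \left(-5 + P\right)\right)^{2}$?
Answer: $49$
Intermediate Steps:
$Y{\left(p,X \right)} = 1$ ($Y{\left(p,X \right)} = 6 - 5 = 1$)
$\left(Y{\left(8,0 \right)} + 1 \left(-5 + P\right)\right)^{2} = \left(1 + 1 \left(-5 - 3\right)\right)^{2} = \left(1 + 1 \left(-8\right)\right)^{2} = \left(1 - 8\right)^{2} = \left(-7\right)^{2} = 49$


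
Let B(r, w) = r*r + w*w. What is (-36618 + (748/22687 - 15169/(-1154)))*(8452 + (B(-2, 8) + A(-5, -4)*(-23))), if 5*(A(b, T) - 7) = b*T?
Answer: -1131803624924289/3740114 ≈ -3.0261e+8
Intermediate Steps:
B(r, w) = r² + w²
A(b, T) = 7 + T*b/5 (A(b, T) = 7 + (b*T)/5 = 7 + (T*b)/5 = 7 + T*b/5)
(-36618 + (748/22687 - 15169/(-1154)))*(8452 + (B(-2, 8) + A(-5, -4)*(-23))) = (-36618 + (748/22687 - 15169/(-1154)))*(8452 + (((-2)² + 8²) + (7 + (⅕)*(-4)*(-5))*(-23))) = (-36618 + (748*(1/22687) - 15169*(-1/1154)))*(8452 + ((4 + 64) + (7 + 4)*(-23))) = (-36618 + (748/22687 + 15169/1154))*(8452 + (68 + 11*(-23))) = (-36618 + 345002295/26180798)*(8452 + (68 - 253)) = -958343458869*(8452 - 185)/26180798 = -958343458869/26180798*8267 = -1131803624924289/3740114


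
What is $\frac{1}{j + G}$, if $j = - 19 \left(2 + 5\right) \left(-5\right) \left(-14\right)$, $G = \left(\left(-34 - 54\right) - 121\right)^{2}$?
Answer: $\frac{1}{34371} \approx 2.9094 \cdot 10^{-5}$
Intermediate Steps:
$G = 43681$ ($G = \left(-88 - 121\right)^{2} = \left(-209\right)^{2} = 43681$)
$j = -9310$ ($j = - 19 \cdot 7 \left(-5\right) \left(-14\right) = \left(-19\right) \left(-35\right) \left(-14\right) = 665 \left(-14\right) = -9310$)
$\frac{1}{j + G} = \frac{1}{-9310 + 43681} = \frac{1}{34371}$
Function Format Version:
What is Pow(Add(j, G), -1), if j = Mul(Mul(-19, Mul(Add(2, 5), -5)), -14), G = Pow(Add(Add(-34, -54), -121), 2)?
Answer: Rational(1, 34371) ≈ 2.9094e-5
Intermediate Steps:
G = 43681 (G = Pow(Add(-88, -121), 2) = Pow(-209, 2) = 43681)
j = -9310 (j = Mul(Mul(-19, Mul(7, -5)), -14) = Mul(Mul(-19, -35), -14) = Mul(665, -14) = -9310)
Pow(Add(j, G), -1) = Pow(Add(-9310, 43681), -1) = Pow(34371, -1) = Rational(1, 34371)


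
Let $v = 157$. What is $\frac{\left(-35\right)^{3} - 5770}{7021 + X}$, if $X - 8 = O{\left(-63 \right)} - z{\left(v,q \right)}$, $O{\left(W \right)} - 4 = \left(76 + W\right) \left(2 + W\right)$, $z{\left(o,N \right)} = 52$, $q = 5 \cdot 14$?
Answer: $- \frac{48645}{6188} \approx -7.8612$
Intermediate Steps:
$q = 70$
$O{\left(W \right)} = 4 + \left(2 + W\right) \left(76 + W\right)$ ($O{\left(W \right)} = 4 + \left(76 + W\right) \left(2 + W\right) = 4 + \left(2 + W\right) \left(76 + W\right)$)
$X = -833$ ($X = 8 + \left(\left(156 + \left(-63\right)^{2} + 78 \left(-63\right)\right) - 52\right) = 8 + \left(\left(156 + 3969 - 4914\right) - 52\right) = 8 - 841 = -833$)
$\frac{\left(-35\right)^{3} - 5770}{7021 + X} = \frac{\left(-35\right)^{3} - 5770}{7021 - 833} = \frac{-42875 - 5770}{6188} = \left(-48645\right) \frac{1}{6188} = - \frac{48645}{6188}$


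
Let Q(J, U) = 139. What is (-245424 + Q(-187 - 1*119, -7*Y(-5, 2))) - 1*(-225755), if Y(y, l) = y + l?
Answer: -19530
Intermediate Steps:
Y(y, l) = l + y
(-245424 + Q(-187 - 1*119, -7*Y(-5, 2))) - 1*(-225755) = (-245424 + 139) - 1*(-225755) = -245285 + 225755 = -19530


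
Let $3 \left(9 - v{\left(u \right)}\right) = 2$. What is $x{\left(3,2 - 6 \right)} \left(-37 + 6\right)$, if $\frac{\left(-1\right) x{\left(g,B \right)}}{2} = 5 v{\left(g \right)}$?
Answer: $\frac{7750}{3} \approx 2583.3$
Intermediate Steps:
$v{\left(u \right)} = \frac{25}{3}$ ($v{\left(u \right)} = 9 - \frac{2}{3} = \frac{25}{3}$)
$x{\left(g,B \right)} = - \frac{250}{3}$ ($x{\left(g,B \right)} = - 2 \cdot 5 \cdot \frac{25}{3} = \left(-2\right) \frac{125}{3} = - \frac{250}{3}$)
$x{\left(3,2 - 6 \right)} \left(-37 + 6\right) = - \frac{250 \left(-37 + 6\right)}{3} = \left(- \frac{250}{3}\right) \left(-31\right) = \frac{7750}{3}$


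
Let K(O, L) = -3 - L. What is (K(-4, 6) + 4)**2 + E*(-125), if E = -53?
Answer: 6650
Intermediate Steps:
(K(-4, 6) + 4)**2 + E*(-125) = ((-3 - 1*6) + 4)**2 - 53*(-125) = ((-3 - 6) + 4)**2 + 6625 = (-9 + 4)**2 + 6625 = (-5)**2 + 6625 = 25 + 6625 = 6650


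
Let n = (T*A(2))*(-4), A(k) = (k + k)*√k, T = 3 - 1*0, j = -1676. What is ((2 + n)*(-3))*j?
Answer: 10056 - 241344*√2 ≈ -3.3126e+5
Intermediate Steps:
T = 3 (T = 3 + 0 = 3)
A(k) = 2*k^(3/2) (A(k) = (2*k)*√k = 2*k^(3/2))
n = -48*√2 (n = (3*(2*2^(3/2)))*(-4) = (3*(2*(2*√2)))*(-4) = (3*(4*√2))*(-4) = (12*√2)*(-4) = -48*√2 ≈ -67.882)
((2 + n)*(-3))*j = ((2 - 48*√2)*(-3))*(-1676) = (-6 + 144*√2)*(-1676) = 10056 - 241344*√2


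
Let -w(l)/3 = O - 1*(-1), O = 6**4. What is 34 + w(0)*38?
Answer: -147824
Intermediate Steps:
O = 1296
w(l) = -3891 (w(l) = -3*(1296 - 1*(-1)) = -3*(1296 + 1) = -3*1297 = -3891)
34 + w(0)*38 = 34 - 3891*38 = 34 - 147858 = -147824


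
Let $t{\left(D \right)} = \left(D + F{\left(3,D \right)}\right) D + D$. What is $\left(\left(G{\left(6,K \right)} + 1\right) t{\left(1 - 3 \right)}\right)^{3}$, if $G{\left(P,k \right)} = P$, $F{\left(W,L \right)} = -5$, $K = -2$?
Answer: $592704$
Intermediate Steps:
$t{\left(D \right)} = D + D \left(-5 + D\right)$ ($t{\left(D \right)} = \left(D - 5\right) D + D = \left(-5 + D\right) D + D = D \left(-5 + D\right) + D = D + D \left(-5 + D\right)$)
$\left(\left(G{\left(6,K \right)} + 1\right) t{\left(1 - 3 \right)}\right)^{3} = \left(\left(6 + 1\right) \left(1 - 3\right) \left(-4 + \left(1 - 3\right)\right)\right)^{3} = \left(7 \left(1 - 3\right) \left(-4 + \left(1 - 3\right)\right)\right)^{3} = \left(7 \left(- 2 \left(-4 - 2\right)\right)\right)^{3} = \left(7 \left(\left(-2\right) \left(-6\right)\right)\right)^{3} = \left(7 \cdot 12\right)^{3} = 84^{3} = 592704$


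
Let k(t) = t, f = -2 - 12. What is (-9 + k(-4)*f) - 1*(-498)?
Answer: 545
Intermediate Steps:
f = -14
(-9 + k(-4)*f) - 1*(-498) = (-9 - 4*(-14)) - 1*(-498) = (-9 + 56) + 498 = 47 + 498 = 545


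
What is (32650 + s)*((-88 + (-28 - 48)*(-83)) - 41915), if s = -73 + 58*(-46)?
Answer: -1067601755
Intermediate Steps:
s = -2741 (s = -73 - 2668 = -2741)
(32650 + s)*((-88 + (-28 - 48)*(-83)) - 41915) = (32650 - 2741)*((-88 + (-28 - 48)*(-83)) - 41915) = 29909*((-88 - 76*(-83)) - 41915) = 29909*((-88 + 6308) - 41915) = 29909*(6220 - 41915) = 29909*(-35695) = -1067601755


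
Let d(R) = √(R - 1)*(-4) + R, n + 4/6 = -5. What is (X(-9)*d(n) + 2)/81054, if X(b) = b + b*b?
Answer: -203/40527 - 32*I*√15/13509 ≈ -0.005009 - 0.0091743*I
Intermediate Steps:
n = -17/3 (n = -⅔ - 5 = -17/3 ≈ -5.6667)
X(b) = b + b²
d(R) = R - 4*√(-1 + R) (d(R) = √(-1 + R)*(-4) + R = -4*√(-1 + R) + R = R - 4*√(-1 + R))
(X(-9)*d(n) + 2)/81054 = ((-9*(1 - 9))*(-17/3 - 4*√(-1 - 17/3)) + 2)/81054 = ((-9*(-8))*(-17/3 - 8*I*√15/3) + 2)*(1/81054) = (72*(-17/3 - 8*I*√15/3) + 2)*(1/81054) = ((-408 - 192*I*√15) + 2)*(1/81054) = (-406 - 192*I*√15)*(1/81054) = -203/40527 - 32*I*√15/13509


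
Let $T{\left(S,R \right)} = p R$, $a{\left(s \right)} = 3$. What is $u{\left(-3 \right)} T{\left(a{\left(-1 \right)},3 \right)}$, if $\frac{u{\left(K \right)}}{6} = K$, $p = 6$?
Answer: $-324$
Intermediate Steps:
$u{\left(K \right)} = 6 K$
$T{\left(S,R \right)} = 6 R$
$u{\left(-3 \right)} T{\left(a{\left(-1 \right)},3 \right)} = 6 \left(-3\right) 6 \cdot 3 = \left(-18\right) 18 = -324$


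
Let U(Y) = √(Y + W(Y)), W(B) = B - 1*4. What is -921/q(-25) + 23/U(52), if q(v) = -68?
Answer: 5387/340 ≈ 15.844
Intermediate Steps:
W(B) = -4 + B (W(B) = B - 4 = -4 + B)
U(Y) = √(-4 + 2*Y) (U(Y) = √(Y + (-4 + Y)) = √(-4 + 2*Y))
-921/q(-25) + 23/U(52) = -921/(-68) + 23/(√(-4 + 2*52)) = -921*(-1/68) + 23/(√(-4 + 104)) = 921/68 + 23/(√100) = 921/68 + 23/10 = 5387/340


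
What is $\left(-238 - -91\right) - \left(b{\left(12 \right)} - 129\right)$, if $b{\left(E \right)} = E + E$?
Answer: $-42$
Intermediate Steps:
$b{\left(E \right)} = 2 E$
$\left(-238 - -91\right) - \left(b{\left(12 \right)} - 129\right) = \left(-238 - -91\right) - \left(2 \cdot 12 - 129\right) = \left(-238 + 91\right) - \left(24 - 129\right) = -147 - -105 = -147 + 105 = -42$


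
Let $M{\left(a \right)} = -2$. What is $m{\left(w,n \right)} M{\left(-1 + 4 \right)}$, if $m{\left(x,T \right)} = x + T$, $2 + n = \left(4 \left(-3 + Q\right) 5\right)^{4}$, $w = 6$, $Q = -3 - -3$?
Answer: $-25920008$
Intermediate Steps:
$Q = 0$ ($Q = -3 + 3 = 0$)
$n = 12959998$ ($n = -2 + \left(4 \left(-3 + 0\right) 5\right)^{4} = -2 + \left(4 \left(\left(-3\right) 5\right)\right)^{4} = -2 + \left(4 \left(-15\right)\right)^{4} = -2 + \left(-60\right)^{4} = -2 + 12960000 = 12959998$)
$m{\left(x,T \right)} = T + x$
$m{\left(w,n \right)} M{\left(-1 + 4 \right)} = \left(12959998 + 6\right) \left(-2\right) = 12960004 \left(-2\right) = -25920008$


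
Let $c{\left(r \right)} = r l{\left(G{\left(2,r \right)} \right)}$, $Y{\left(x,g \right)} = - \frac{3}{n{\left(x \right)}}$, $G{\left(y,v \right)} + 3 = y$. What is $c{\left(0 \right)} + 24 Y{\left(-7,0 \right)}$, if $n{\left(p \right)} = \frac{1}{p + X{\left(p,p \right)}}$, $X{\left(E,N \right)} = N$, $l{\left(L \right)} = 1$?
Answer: $1008$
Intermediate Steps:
$G{\left(y,v \right)} = -3 + y$
$n{\left(p \right)} = \frac{1}{2 p}$ ($n{\left(p \right)} = \frac{1}{p + p} = \frac{1}{2 p}$)
$Y{\left(x,g \right)} = - 6 x$ ($Y{\left(x,g \right)} = - \frac{3}{\frac{1}{2} \frac{1}{x}} = - 3 \cdot 2 x = - 6 x$)
$c{\left(r \right)} = r$ ($c{\left(r \right)} = r 1 = r$)
$c{\left(0 \right)} + 24 Y{\left(-7,0 \right)} = 0 + 24 \left(\left(-6\right) \left(-7\right)\right) = 0 + 24 \cdot 42 = 0 + 1008 = 1008$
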